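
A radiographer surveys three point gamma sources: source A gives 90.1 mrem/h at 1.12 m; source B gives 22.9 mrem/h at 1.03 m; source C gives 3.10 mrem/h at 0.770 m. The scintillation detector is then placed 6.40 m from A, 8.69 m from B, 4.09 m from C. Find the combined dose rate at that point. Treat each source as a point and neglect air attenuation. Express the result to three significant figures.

3.19 mrem/h

By superposition, sum each source's inverse-square contribution:
A: 90.1 × (1.12/6.40)² = 2.759 mrem/h
B: 22.9 × (1.03/8.69)² = 0.3217 mrem/h
C: 3.10 × (0.770/4.09)² = 0.1099 mrem/h
Total = 2.759 + 0.3217 + 0.1099 = 3.191 mrem/h.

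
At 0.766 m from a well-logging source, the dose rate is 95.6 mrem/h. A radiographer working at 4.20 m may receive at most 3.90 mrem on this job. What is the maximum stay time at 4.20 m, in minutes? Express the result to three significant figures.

73.6 min

Intensity scales as (d₁/d₂)², so rate at 4.20 m:
95.6 × (0.766/4.20)² = 95.6 × 0.03326 = 3.180 mrem/h.
Stay time = 3.90 mrem ÷ 3.180 mrem/h = 1.226 h = 73.56 min.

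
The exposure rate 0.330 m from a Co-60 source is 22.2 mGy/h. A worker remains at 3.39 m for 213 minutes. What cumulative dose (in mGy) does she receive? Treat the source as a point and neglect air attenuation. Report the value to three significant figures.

0.747 mGy

Intensity scales as (d₁/d₂)², so rate at 3.39 m:
(0.330/3.39)² = 0.009476, so 22.2 × 0.009476 = 0.2104 mGy/h.
Dose = rate × time = 0.2104 mGy/h × 3.550 h = 0.7469 mGy.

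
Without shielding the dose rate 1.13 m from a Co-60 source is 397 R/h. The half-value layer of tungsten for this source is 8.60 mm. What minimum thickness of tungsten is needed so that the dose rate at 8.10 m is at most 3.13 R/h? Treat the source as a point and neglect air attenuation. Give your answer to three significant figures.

11.2 mm

At 8.10 m, distance alone gives (1.13/8.10)² = 0.01946, so 397 × 0.01946 = 7.726 R/h.
Further attenuation needed: 7.726/3.13 = 2.468.
n = log₂(2.468) = 1.303 half-value layers.
Thickness = 1.303 × 8.60 mm = 11.21 mm.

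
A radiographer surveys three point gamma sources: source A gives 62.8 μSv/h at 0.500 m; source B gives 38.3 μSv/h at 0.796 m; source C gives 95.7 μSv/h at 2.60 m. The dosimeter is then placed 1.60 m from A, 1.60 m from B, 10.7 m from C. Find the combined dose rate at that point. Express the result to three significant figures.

By superposition, sum each source's inverse-square contribution:
A: 62.8 × (0.500/1.60)² = 6.133 μSv/h
B: 38.3 × (0.796/1.60)² = 9.479 μSv/h
C: 95.7 × (2.60/10.7)² = 5.651 μSv/h
Total = 6.133 + 9.479 + 5.651 = 21.26 μSv/h.

21.3 μSv/h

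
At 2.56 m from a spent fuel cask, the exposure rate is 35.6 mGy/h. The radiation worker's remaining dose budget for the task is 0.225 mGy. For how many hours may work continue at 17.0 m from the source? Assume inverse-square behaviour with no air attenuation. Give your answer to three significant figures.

Since intensity falls as 1/r², rate at 17.0 m:
(2.56/17.0)² = 0.02268, so 35.6 × 0.02268 = 0.8074 mGy/h.
Stay time = 0.225 mGy ÷ 0.8074 mGy/h = 0.2787 h.

0.279 h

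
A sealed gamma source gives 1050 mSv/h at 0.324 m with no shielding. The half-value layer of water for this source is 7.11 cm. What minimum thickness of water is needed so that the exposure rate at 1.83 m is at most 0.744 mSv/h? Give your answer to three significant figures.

At 1.83 m, distance alone gives (0.324/1.83)² = 0.03135, so 1050 × 0.03135 = 32.92 mSv/h.
Further attenuation needed: 32.92/0.744 = 44.25.
n = log₂(44.25) = 5.468 half-value layers.
Thickness = 5.468 × 7.11 cm = 38.88 cm.

38.9 cm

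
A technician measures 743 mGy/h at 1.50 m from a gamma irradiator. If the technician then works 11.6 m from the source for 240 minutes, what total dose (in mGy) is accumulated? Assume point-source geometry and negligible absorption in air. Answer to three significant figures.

Using I₁d₁² = I₂d₂², rate at 11.6 m:
743 × (1.50/11.6)² = 743 × 0.01672 = 12.42 mGy/h.
Dose = rate × time = 12.42 mGy/h × 4.000 h = 49.68 mGy.

49.7 mGy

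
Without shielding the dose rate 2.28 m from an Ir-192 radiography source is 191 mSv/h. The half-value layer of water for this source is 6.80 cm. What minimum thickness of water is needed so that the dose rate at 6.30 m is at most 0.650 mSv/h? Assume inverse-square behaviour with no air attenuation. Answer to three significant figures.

At 6.30 m, distance alone gives (2.28/6.30)² = 0.1310, so 191 × 0.1310 = 25.02 mSv/h.
Further attenuation needed: 25.02/0.650 = 38.49.
n = log₂(38.49) = 5.266 half-value layers.
Thickness = 5.266 × 6.80 cm = 35.81 cm.

35.8 cm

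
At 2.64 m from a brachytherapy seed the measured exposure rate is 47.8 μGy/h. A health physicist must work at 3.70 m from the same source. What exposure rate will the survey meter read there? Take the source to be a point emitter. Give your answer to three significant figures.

24.3 μGy/h

Applying the 1/r² law, scaling from 2.64 m to 3.70 m:
47.8 × (2.64/3.70)² = 47.8 × 0.5091 = 24.33 μGy/h.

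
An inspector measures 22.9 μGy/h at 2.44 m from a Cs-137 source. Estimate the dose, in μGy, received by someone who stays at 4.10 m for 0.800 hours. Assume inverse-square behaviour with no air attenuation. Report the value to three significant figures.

Intensity scales as (d₁/d₂)², so rate at 4.10 m:
22.9 × (2.44/4.10)² = 22.9 × 0.3542 = 8.111 μGy/h.
Dose = rate × time = 8.111 μGy/h × 0.8000 h = 6.489 μGy.

6.49 μGy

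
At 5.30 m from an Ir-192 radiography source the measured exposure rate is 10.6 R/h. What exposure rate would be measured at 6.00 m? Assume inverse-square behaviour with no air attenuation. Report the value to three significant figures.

Intensity scales as (d₁/d₂)², so scaling from 5.30 m to 6.00 m:
(5.30/6.00)² = 0.7803, so 10.6 × 0.7803 = 8.271 R/h.

8.27 R/h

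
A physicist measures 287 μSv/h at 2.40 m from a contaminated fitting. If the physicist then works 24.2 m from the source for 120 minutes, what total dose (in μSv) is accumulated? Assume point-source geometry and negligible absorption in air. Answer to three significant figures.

By the inverse-square law, rate at 24.2 m:
(2.40/24.2)² = 0.009835, so 287 × 0.009835 = 2.823 μSv/h.
Dose = rate × time = 2.823 μSv/h × 2.000 h = 5.646 μSv.

5.65 μSv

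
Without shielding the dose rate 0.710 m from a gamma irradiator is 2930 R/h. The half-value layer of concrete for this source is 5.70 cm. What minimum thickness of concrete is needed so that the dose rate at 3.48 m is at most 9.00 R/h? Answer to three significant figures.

21.4 cm

At 3.48 m, distance alone gives (0.710/3.48)² = 0.04163, so 2930 × 0.04163 = 122.0 R/h.
Further attenuation needed: 122.0/9.00 = 13.56.
n = log₂(13.56) = 3.761 half-value layers.
Thickness = 3.761 × 5.70 cm = 21.44 cm.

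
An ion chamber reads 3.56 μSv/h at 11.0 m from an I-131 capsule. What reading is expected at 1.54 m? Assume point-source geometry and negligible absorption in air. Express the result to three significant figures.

182 μSv/h

Applying the 1/r² law, the rate at 1.54 m is
3.56 × (11.0/1.54)² = 3.56 × 51.02 = 181.6 μSv/h.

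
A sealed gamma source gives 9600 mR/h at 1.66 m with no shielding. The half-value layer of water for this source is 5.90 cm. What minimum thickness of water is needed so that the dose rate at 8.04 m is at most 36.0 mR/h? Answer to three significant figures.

20.7 cm

At 8.04 m, distance alone gives (1.66/8.04)² = 0.04263, so 9600 × 0.04263 = 409.2 mR/h.
Further attenuation needed: 409.2/36.0 = 11.37.
n = log₂(11.37) = 3.507 half-value layers.
Thickness = 3.507 × 5.90 cm = 20.69 cm.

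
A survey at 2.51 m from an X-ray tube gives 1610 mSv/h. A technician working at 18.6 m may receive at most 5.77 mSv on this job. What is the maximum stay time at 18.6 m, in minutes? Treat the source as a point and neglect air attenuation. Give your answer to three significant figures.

Intensity scales as (d₁/d₂)², so rate at 18.6 m:
(2.51/18.6)² = 0.01821, so 1610 × 0.01821 = 29.32 mSv/h.
Stay time = 5.77 mSv ÷ 29.32 mSv/h = 0.1968 h = 11.81 min.

11.8 min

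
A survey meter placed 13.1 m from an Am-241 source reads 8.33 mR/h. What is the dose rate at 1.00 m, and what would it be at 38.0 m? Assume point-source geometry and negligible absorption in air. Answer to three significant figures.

Intensity scales as (d₁/d₂)², so
At 1.00 m: 8.33 × (13.1/1.00)² = 8.33 × 171.6 = 1429 mR/h
At 38.0 m: 1429 × (1.00/38.0)² = 1429 × 0.0006925 = 0.9896 mR/h.

1430 mR/h; 0.990 mR/h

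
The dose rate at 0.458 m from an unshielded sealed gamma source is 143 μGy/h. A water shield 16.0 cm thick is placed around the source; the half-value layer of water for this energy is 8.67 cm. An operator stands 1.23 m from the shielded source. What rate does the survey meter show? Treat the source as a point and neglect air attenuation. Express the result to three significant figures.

Distance alone: 143 × (0.458/1.23)² = 143 × 0.1387 = 19.83 μGy/h.
Shield: 16.0/8.67 = 1.845 half-value layers → attenuation 2^(−1.845) = 0.2784.
Combined: 19.83 × 0.2784 = 5.521 μGy/h.

5.52 μGy/h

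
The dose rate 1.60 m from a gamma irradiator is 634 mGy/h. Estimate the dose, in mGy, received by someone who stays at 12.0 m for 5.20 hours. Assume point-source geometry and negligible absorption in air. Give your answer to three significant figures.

58.6 mGy

By the inverse-square law, rate at 12.0 m:
634 × (1.60/12.0)² = 634 × 0.01778 = 11.27 mGy/h.
Dose = rate × time = 11.27 mGy/h × 5.200 h = 58.60 mGy.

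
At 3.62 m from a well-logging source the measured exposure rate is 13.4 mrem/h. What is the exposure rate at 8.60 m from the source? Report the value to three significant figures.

2.37 mrem/h

Applying the 1/r² law, scaling from 3.62 m to 8.60 m:
13.4 × (3.62/8.60)² = 13.4 × 0.1772 = 2.374 mrem/h.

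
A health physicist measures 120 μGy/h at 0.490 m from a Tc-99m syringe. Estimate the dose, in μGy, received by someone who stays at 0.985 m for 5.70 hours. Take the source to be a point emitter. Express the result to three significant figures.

169 μGy

Intensity scales as (d₁/d₂)², so rate at 0.985 m:
120 × (0.490/0.985)² = 120 × 0.2475 = 29.70 μGy/h.
Dose = rate × time = 29.70 μGy/h × 5.700 h = 169.3 μGy.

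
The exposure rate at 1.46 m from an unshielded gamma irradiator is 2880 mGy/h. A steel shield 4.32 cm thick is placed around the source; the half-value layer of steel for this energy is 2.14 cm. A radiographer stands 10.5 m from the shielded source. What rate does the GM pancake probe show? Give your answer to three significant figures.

Distance alone: 2880 × (1.46/10.5)² = 2880 × 0.01933 = 55.67 mGy/h.
Shield: 4.32/2.14 = 2.019 half-value layers → attenuation 2^(−2.019) = 0.2467.
Combined: 55.67 × 0.2467 = 13.73 mGy/h.

13.7 mGy/h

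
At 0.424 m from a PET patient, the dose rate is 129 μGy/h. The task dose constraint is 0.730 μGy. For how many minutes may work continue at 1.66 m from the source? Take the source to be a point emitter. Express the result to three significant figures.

By the inverse-square law, rate at 1.66 m:
(0.424/1.66)² = 0.06524, so 129 × 0.06524 = 8.416 μGy/h.
Stay time = 0.730 μGy ÷ 8.416 μGy/h = 0.08674 h = 5.204 min.

5.20 min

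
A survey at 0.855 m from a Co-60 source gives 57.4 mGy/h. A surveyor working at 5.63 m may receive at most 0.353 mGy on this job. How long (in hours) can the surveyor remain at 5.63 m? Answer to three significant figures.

Intensity scales as (d₁/d₂)², so rate at 5.63 m:
57.4 × (0.855/5.63)² = 57.4 × 0.02306 = 1.324 mGy/h.
Stay time = 0.353 mGy ÷ 1.324 mGy/h = 0.2666 h.

0.267 h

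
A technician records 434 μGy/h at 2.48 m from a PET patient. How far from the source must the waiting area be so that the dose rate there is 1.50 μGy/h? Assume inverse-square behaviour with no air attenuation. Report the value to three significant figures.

By the inverse-square law, d₂ = d₁·√(I₁/I₂).
I₁/I₂ = 434/1.50 = 289.3, so d₂ = 2.48 × √289.3 = 42.18 m.

42.2 m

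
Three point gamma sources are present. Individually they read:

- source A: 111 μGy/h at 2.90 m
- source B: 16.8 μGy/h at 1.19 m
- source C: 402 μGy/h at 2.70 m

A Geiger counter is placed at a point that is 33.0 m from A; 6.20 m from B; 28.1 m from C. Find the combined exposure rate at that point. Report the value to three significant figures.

5.19 μGy/h

Each source contributes Iᵢ·(dᵢ/rᵢ)²; contributions add.
A: 111 × (2.90/33.0)² = 0.8572 μGy/h
B: 16.8 × (1.19/6.20)² = 0.6189 μGy/h
C: 402 × (2.70/28.1)² = 3.711 μGy/h
Total = 0.8572 + 0.6189 + 3.711 = 5.187 μGy/h.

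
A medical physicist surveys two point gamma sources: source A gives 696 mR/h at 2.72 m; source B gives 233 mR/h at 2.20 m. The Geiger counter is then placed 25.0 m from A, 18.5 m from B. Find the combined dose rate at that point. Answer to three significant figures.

11.5 mR/h

By superposition, sum each source's inverse-square contribution:
A: 696 × (2.72/25.0)² = 8.239 mR/h
B: 233 × (2.20/18.5)² = 3.295 mR/h
Total = 8.239 + 3.295 = 11.53 mR/h.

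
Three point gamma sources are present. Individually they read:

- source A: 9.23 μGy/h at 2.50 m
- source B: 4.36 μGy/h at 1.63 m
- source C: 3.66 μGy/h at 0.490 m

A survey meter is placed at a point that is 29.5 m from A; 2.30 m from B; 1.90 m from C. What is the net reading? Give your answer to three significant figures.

Each source contributes Iᵢ·(dᵢ/rᵢ)²; contributions add.
A: 9.23 × (2.50/29.5)² = 0.06629 μGy/h
B: 4.36 × (1.63/2.30)² = 2.190 μGy/h
C: 3.66 × (0.490/1.90)² = 0.2434 μGy/h
Total = 0.06629 + 2.190 + 0.2434 = 2.500 μGy/h.

2.50 μGy/h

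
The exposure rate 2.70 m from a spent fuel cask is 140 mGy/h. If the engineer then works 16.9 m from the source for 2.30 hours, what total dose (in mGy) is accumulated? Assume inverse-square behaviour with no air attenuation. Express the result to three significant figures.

Intensity scales as (d₁/d₂)², so rate at 16.9 m:
(2.70/16.9)² = 0.02552, so 140 × 0.02552 = 3.573 mGy/h.
Dose = rate × time = 3.573 mGy/h × 2.300 h = 8.218 mGy.

8.22 mGy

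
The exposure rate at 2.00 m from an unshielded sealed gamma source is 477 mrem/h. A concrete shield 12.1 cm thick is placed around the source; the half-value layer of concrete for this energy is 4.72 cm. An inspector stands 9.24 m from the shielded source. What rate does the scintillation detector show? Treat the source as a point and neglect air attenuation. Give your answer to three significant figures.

Distance alone: (2.00/9.24)² = 0.04685, so 477 × 0.04685 = 22.35 mrem/h.
Shield: 12.1/4.72 = 2.564 half-value layers → attenuation 2^(−2.564) = 0.1691.
Combined: 22.35 × 0.1691 = 3.779 mrem/h.

3.78 mrem/h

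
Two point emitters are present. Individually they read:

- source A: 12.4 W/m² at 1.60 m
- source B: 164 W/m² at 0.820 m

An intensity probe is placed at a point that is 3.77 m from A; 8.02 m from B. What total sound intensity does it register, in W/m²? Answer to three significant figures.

Each source contributes Iᵢ·(dᵢ/rᵢ)²; contributions add.
A: 12.4 × (1.60/3.77)² = 2.233 W/m²
B: 164 × (0.820/8.02)² = 1.714 W/m²
Total = 2.233 + 1.714 = 3.947 W/m².

3.95 W/m²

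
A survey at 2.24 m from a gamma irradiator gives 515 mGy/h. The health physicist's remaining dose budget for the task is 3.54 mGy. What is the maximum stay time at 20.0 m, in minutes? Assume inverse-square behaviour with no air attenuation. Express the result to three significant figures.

By the inverse-square law, rate at 20.0 m:
(2.24/20.0)² = 0.01254, so 515 × 0.01254 = 6.458 mGy/h.
Stay time = 3.54 mGy ÷ 6.458 mGy/h = 0.5482 h = 32.89 min.

32.9 min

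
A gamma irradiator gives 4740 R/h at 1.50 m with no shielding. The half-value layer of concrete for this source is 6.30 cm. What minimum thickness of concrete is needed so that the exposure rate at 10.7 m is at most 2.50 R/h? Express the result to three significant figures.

32.9 cm

At 10.7 m, distance alone gives (1.50/10.7)² = 0.01965, so 4740 × 0.01965 = 93.14 R/h.
Further attenuation needed: 93.14/2.50 = 37.26.
n = log₂(37.26) = 5.220 half-value layers.
Thickness = 5.220 × 6.30 cm = 32.89 cm.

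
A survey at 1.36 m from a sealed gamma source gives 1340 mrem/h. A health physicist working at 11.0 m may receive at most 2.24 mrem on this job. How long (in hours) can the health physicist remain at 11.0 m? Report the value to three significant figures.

Applying the 1/r² law, rate at 11.0 m:
(1.36/11.0)² = 0.01529, so 1340 × 0.01529 = 20.49 mrem/h.
Stay time = 2.24 mrem ÷ 20.49 mrem/h = 0.1093 h.

0.109 h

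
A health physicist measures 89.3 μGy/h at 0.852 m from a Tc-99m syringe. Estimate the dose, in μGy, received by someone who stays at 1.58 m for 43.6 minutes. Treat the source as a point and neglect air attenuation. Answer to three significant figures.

18.9 μGy

Applying the 1/r² law, rate at 1.58 m:
(0.852/1.58)² = 0.2908, so 89.3 × 0.2908 = 25.97 μGy/h.
Dose = rate × time = 25.97 μGy/h × 0.7267 h = 18.87 μGy.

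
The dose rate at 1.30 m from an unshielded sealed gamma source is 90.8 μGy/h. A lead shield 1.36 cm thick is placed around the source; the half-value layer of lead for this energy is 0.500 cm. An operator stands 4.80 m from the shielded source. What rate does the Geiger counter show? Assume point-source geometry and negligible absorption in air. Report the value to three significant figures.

1.01 μGy/h

Distance alone: (1.30/4.80)² = 0.07335, so 90.8 × 0.07335 = 6.660 μGy/h.
Shield: 1.36/0.500 = 2.720 half-value layers → attenuation 2^(−2.720) = 0.1518.
Combined: 6.660 × 0.1518 = 1.011 μGy/h.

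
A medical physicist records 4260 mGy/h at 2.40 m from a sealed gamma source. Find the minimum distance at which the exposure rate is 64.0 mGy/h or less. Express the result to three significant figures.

19.6 m

Intensity scales as (d₁/d₂)², so d₂ = d₁·√(I₁/I₂).
I₁/I₂ = 4260/64.0 = 66.56, so d₂ = 2.40 × √66.56 = 19.58 m.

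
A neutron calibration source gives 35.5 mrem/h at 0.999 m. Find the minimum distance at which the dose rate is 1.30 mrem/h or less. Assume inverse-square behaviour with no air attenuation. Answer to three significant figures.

Since intensity falls as 1/r², d₂ = d₁·√(I₁/I₂).
I₁/I₂ = 35.5/1.30 = 27.31, so d₂ = 0.999 × √27.31 = 5.221 m.

5.22 m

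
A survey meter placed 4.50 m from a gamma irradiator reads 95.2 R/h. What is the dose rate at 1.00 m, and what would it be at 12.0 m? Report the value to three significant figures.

Applying the 1/r² law,
At 1.00 m: (4.50/1.00)² = 20.25, so 95.2 × 20.25 = 1928 R/h
At 12.0 m: (1.00/12.0)² = 0.006944, so 1928 × 0.006944 = 13.39 R/h.

1930 R/h; 13.4 R/h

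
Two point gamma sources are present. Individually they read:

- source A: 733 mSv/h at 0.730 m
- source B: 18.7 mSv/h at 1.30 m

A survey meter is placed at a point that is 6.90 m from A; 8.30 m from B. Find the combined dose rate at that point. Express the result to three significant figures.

8.66 mSv/h

By superposition, sum each source's inverse-square contribution:
A: 733 × (0.730/6.90)² = 8.204 mSv/h
B: 18.7 × (1.30/8.30)² = 0.4587 mSv/h
Total = 8.204 + 0.4587 = 8.663 mSv/h.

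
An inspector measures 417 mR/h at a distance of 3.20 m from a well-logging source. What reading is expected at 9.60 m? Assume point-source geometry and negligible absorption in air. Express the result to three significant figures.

46.3 mR/h

Since intensity falls as 1/r², the rate at 9.60 m is
417 × (3.20/9.60)² = 417 × 0.1111 = 46.33 mR/h.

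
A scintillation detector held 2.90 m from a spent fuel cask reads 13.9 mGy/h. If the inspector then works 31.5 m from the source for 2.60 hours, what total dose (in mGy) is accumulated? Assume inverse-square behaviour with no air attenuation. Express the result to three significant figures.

0.306 mGy

Since intensity falls as 1/r², rate at 31.5 m:
(2.90/31.5)² = 0.008476, so 13.9 × 0.008476 = 0.1178 mGy/h.
Dose = rate × time = 0.1178 mGy/h × 2.600 h = 0.3063 mGy.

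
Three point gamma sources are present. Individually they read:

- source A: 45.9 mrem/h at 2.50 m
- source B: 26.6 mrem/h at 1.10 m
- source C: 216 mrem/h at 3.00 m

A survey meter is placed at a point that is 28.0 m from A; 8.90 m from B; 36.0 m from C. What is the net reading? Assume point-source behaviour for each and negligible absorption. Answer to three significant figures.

2.27 mrem/h

By superposition, sum each source's inverse-square contribution:
A: 45.9 × (2.50/28.0)² = 0.3659 mrem/h
B: 26.6 × (1.10/8.90)² = 0.4063 mrem/h
C: 216 × (3.00/36.0)² = 1.500 mrem/h
Total = 0.3659 + 0.4063 + 1.500 = 2.272 mrem/h.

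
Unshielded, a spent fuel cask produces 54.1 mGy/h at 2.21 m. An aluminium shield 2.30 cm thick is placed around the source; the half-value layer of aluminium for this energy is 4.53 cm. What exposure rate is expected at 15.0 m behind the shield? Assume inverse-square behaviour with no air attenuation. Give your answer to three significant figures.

Distance alone: (2.21/15.0)² = 0.02171, so 54.1 × 0.02171 = 1.175 mGy/h.
Shield: 2.30/4.53 = 0.5077 half-value layers → attenuation 2^(−0.5077) = 0.7033.
Combined: 1.175 × 0.7033 = 0.8264 mGy/h.

0.826 mGy/h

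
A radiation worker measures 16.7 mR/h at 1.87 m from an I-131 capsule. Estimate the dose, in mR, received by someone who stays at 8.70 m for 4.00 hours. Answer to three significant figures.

3.09 mR

Using I₁d₁² = I₂d₂², rate at 8.70 m:
(1.87/8.70)² = 0.04620, so 16.7 × 0.04620 = 0.7715 mR/h.
Dose = rate × time = 0.7715 mR/h × 4.000 h = 3.086 mR.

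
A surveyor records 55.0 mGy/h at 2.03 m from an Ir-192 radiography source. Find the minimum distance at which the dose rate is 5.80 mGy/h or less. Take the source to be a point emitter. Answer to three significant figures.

Since intensity falls as 1/r², d₂ = d₁·√(I₁/I₂).
I₁/I₂ = 55.0/5.80 = 9.483, so d₂ = 2.03 × √9.483 = 6.251 m.

6.25 m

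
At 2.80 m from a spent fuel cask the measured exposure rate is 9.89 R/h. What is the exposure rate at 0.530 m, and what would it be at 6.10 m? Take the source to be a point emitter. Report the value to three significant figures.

276 R/h; 2.08 R/h

Applying the 1/r² law,
At 0.530 m: 9.89 × (2.80/0.530)² = 9.89 × 27.91 = 276.0 R/h
At 6.10 m: (0.530/6.10)² = 0.007549, so 276.0 × 0.007549 = 2.084 R/h.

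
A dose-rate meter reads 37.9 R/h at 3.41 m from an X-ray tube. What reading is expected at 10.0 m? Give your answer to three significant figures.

4.41 R/h

Intensity scales as (d₁/d₂)², so the rate at 10.0 m is
37.9 × (3.41/10.0)² = 37.9 × 0.1163 = 4.408 R/h.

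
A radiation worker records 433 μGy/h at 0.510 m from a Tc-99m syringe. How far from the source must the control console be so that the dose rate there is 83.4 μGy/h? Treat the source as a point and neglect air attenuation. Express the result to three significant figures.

By the inverse-square law, d₂ = d₁·√(I₁/I₂).
I₁/I₂ = 433/83.4 = 5.192, so d₂ = 0.510 × √5.192 = 1.162 m.

1.16 m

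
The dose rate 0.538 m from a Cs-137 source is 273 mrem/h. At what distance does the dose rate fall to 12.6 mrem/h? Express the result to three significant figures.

2.50 m

By the inverse-square law, d₂ = d₁·√(I₁/I₂).
I₁/I₂ = 273/12.6 = 21.67, so d₂ = 0.538 × √21.67 = 2.504 m.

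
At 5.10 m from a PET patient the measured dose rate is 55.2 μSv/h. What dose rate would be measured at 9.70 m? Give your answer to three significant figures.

15.3 μSv/h

Intensity scales as (d₁/d₂)², so scaling from 5.10 m to 9.70 m:
55.2 × (5.10/9.70)² = 55.2 × 0.2764 = 15.26 μSv/h.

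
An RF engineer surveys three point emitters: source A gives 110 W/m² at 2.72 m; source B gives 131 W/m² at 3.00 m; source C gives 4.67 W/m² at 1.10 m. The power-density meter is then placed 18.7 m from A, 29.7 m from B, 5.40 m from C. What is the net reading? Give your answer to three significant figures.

3.86 W/m²

Each source contributes Iᵢ·(dᵢ/rᵢ)²; contributions add.
A: 110 × (2.72/18.7)² = 2.327 W/m²
B: 131 × (3.00/29.7)² = 1.337 W/m²
C: 4.67 × (1.10/5.40)² = 0.1938 W/m²
Total = 2.327 + 1.337 + 0.1938 = 3.858 W/m².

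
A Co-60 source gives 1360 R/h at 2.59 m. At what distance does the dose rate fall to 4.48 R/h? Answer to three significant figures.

45.1 m

Using I₁d₁² = I₂d₂², d₂ = d₁·√(I₁/I₂).
I₁/I₂ = 1360/4.48 = 303.6, so d₂ = 2.59 × √303.6 = 45.13 m.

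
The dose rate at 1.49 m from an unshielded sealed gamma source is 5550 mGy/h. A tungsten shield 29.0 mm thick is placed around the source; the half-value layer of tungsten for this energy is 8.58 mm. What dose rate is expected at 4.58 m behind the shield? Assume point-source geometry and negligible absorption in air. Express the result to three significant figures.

Distance alone: (1.49/4.58)² = 0.1058, so 5550 × 0.1058 = 587.2 mGy/h.
Shield: 29.0/8.58 = 3.380 half-value layers → attenuation 2^(−3.380) = 0.09605.
Combined: 587.2 × 0.09605 = 56.40 mGy/h.

56.4 mGy/h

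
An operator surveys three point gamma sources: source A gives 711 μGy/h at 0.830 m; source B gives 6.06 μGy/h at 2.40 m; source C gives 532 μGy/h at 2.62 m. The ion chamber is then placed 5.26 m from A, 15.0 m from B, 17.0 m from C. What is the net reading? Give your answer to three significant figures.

By superposition, sum each source's inverse-square contribution:
A: 711 × (0.830/5.26)² = 17.70 μGy/h
B: 6.06 × (2.40/15.0)² = 0.1551 μGy/h
C: 532 × (2.62/17.0)² = 12.64 μGy/h
Total = 17.70 + 0.1551 + 12.64 = 30.50 μGy/h.

30.5 μGy/h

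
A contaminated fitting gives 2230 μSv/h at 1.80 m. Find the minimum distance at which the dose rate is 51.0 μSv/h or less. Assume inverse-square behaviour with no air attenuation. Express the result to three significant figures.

11.9 m

Applying the 1/r² law, d₂ = d₁·√(I₁/I₂).
I₁/I₂ = 2230/51.0 = 43.73, so d₂ = 1.80 × √43.73 = 11.90 m.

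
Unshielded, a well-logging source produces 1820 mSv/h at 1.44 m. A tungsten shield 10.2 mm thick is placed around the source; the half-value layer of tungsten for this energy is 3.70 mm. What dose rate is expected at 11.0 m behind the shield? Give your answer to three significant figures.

4.61 mSv/h

Distance alone: 1820 × (1.44/11.0)² = 1820 × 0.01714 = 31.19 mSv/h.
Shield: 10.2/3.70 = 2.757 half-value layers → attenuation 2^(−2.757) = 0.1479.
Combined: 31.19 × 0.1479 = 4.613 mSv/h.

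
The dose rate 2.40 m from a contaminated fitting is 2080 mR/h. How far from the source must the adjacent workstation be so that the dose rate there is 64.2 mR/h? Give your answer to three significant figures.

13.7 m

By the inverse-square law, d₂ = d₁·√(I₁/I₂).
I₁/I₂ = 2080/64.2 = 32.40, so d₂ = 2.40 × √32.40 = 13.66 m.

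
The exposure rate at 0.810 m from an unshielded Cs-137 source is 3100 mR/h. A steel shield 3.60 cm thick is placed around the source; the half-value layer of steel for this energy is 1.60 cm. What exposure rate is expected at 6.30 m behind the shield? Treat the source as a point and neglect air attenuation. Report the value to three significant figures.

Distance alone: 3100 × (0.810/6.30)² = 3100 × 0.01653 = 51.24 mR/h.
Shield: 3.60/1.60 = 2.250 half-value layers → attenuation 2^(−2.250) = 0.2102.
Combined: 51.24 × 0.2102 = 10.77 mR/h.

10.8 mR/h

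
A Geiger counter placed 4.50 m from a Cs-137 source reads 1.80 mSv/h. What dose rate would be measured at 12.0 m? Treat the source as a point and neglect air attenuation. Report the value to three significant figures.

0.253 mSv/h

Applying the 1/r² law, scaling from 4.50 m to 12.0 m:
1.80 × (4.50/12.0)² = 1.80 × 0.1406 = 0.2531 mSv/h.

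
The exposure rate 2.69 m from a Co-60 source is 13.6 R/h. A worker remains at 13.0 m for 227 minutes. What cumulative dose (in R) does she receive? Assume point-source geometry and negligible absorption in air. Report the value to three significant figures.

By the inverse-square law, rate at 13.0 m:
(2.69/13.0)² = 0.04282, so 13.6 × 0.04282 = 0.5824 R/h.
Dose = rate × time = 0.5824 R/h × 3.783 h = 2.203 R.

2.20 R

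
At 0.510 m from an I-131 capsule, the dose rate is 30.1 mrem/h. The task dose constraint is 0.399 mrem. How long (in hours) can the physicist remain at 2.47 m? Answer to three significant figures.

0.311 h

By the inverse-square law, rate at 2.47 m:
30.1 × (0.510/2.47)² = 30.1 × 0.04263 = 1.283 mrem/h.
Stay time = 0.399 mrem ÷ 1.283 mrem/h = 0.3110 h.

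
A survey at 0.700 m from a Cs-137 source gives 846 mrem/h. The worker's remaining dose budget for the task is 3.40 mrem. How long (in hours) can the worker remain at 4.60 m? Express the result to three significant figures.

0.174 h

Using I₁d₁² = I₂d₂², rate at 4.60 m:
846 × (0.700/4.60)² = 846 × 0.02316 = 19.59 mrem/h.
Stay time = 3.40 mrem ÷ 19.59 mrem/h = 0.1736 h.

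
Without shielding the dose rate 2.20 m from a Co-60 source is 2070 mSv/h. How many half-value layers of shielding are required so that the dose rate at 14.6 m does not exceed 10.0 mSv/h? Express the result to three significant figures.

At 14.6 m, distance alone gives (2.20/14.6)² = 0.02271, so 2070 × 0.02271 = 47.01 mSv/h.
Further attenuation needed: 47.01/10.0 = 4.701.
n = log₂(4.701) = 2.233 half-value layers.

2.23 half-value layers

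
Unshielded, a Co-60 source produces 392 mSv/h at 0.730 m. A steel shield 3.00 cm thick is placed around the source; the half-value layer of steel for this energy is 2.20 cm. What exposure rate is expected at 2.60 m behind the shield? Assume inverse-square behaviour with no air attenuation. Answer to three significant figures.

12.0 mSv/h

Distance alone: (0.730/2.60)² = 0.07883, so 392 × 0.07883 = 30.90 mSv/h.
Shield: 3.00/2.20 = 1.364 half-value layers → attenuation 2^(−1.364) = 0.3885.
Combined: 30.90 × 0.3885 = 12.00 mSv/h.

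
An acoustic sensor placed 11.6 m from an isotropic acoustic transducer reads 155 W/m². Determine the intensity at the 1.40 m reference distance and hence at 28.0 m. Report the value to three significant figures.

By the inverse-square law,
At 1.40 m: 155 × (11.6/1.40)² = 155 × 68.65 = 10640 W/m²
At 28.0 m: (1.40/28.0)² = 0.002500, so 10640 × 0.002500 = 26.60 W/m².

10600 W/m²; 26.6 W/m²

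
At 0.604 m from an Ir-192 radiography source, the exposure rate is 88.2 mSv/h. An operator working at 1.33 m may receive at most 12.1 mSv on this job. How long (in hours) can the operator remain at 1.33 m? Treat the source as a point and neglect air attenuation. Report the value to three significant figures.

By the inverse-square law, rate at 1.33 m:
(0.604/1.33)² = 0.2062, so 88.2 × 0.2062 = 18.19 mSv/h.
Stay time = 12.1 mSv ÷ 18.19 mSv/h = 0.6652 h.

0.665 h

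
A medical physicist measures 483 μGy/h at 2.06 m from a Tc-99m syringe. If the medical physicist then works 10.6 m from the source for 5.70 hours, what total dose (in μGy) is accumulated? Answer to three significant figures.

104 μGy

Using I₁d₁² = I₂d₂², rate at 10.6 m:
483 × (2.06/10.6)² = 483 × 0.03777 = 18.24 μGy/h.
Dose = rate × time = 18.24 μGy/h × 5.700 h = 104.0 μGy.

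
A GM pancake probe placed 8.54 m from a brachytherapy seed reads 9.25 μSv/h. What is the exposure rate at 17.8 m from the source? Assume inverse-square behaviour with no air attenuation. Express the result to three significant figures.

Since intensity falls as 1/r², scaling from 8.54 m to 17.8 m:
9.25 × (8.54/17.8)² = 9.25 × 0.2302 = 2.129 μSv/h.

2.13 μSv/h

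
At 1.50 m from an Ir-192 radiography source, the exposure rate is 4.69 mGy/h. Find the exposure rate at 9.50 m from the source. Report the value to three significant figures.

Using I₁d₁² = I₂d₂², the rate at 9.50 m is
(1.50/9.50)² = 0.02493, so 4.69 × 0.02493 = 0.1169 mGy/h.

0.117 mGy/h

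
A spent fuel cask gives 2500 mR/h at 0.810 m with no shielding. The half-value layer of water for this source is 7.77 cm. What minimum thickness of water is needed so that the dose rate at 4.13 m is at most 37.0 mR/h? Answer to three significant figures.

10.7 cm

At 4.13 m, distance alone gives (0.810/4.13)² = 0.03847, so 2500 × 0.03847 = 96.17 mR/h.
Further attenuation needed: 96.17/37.0 = 2.599.
n = log₂(2.599) = 1.378 half-value layers.
Thickness = 1.378 × 7.77 cm = 10.71 cm.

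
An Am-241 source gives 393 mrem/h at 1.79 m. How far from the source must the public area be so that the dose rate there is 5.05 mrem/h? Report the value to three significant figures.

15.8 m

Since intensity falls as 1/r², d₂ = d₁·√(I₁/I₂).
I₁/I₂ = 393/5.05 = 77.82, so d₂ = 1.79 × √77.82 = 15.79 m.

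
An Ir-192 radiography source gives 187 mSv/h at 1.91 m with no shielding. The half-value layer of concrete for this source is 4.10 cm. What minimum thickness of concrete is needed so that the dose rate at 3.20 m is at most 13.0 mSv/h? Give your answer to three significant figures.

9.67 cm

At 3.20 m, distance alone gives 187 × (1.91/3.20)² = 187 × 0.3563 = 66.63 mSv/h.
Further attenuation needed: 66.63/13.0 = 5.125.
n = log₂(5.125) = 2.358 half-value layers.
Thickness = 2.358 × 4.10 cm = 9.668 cm.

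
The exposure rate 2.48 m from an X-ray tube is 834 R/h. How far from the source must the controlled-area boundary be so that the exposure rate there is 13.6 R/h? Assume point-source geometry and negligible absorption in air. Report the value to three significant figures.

19.4 m

Applying the 1/r² law, d₂ = d₁·√(I₁/I₂).
I₁/I₂ = 834/13.6 = 61.32, so d₂ = 2.48 × √61.32 = 19.42 m.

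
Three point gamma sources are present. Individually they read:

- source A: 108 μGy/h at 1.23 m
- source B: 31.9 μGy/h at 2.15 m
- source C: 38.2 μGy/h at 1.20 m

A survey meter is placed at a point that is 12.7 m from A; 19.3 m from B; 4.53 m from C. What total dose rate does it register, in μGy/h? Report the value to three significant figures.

Each source contributes Iᵢ·(dᵢ/rᵢ)²; contributions add.
A: 108 × (1.23/12.7)² = 1.013 μGy/h
B: 31.9 × (2.15/19.3)² = 0.3959 μGy/h
C: 38.2 × (1.20/4.53)² = 2.681 μGy/h
Total = 1.013 + 0.3959 + 2.681 = 4.090 μGy/h.

4.09 μGy/h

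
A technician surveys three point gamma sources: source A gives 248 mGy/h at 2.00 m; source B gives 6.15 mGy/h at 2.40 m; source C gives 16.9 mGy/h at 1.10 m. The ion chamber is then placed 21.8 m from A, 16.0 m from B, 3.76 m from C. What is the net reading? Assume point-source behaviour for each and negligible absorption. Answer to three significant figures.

3.67 mGy/h

By superposition, sum each source's inverse-square contribution:
A: 248 × (2.00/21.8)² = 2.087 mGy/h
B: 6.15 × (2.40/16.0)² = 0.1384 mGy/h
C: 16.9 × (1.10/3.76)² = 1.446 mGy/h
Total = 2.087 + 0.1384 + 1.446 = 3.671 mGy/h.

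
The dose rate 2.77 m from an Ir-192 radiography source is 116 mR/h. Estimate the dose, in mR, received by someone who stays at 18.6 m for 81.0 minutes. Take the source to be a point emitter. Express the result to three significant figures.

3.47 mR

Applying the 1/r² law, rate at 18.6 m:
(2.77/18.6)² = 0.02218, so 116 × 0.02218 = 2.573 mR/h.
Dose = rate × time = 2.573 mR/h × 1.350 h = 3.474 mR.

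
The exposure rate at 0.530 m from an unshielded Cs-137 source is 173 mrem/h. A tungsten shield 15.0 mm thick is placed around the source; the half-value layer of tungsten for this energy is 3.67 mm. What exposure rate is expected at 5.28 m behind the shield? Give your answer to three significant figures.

Distance alone: 173 × (0.530/5.28)² = 173 × 0.01008 = 1.744 mrem/h.
Shield: 15.0/3.67 = 4.087 half-value layers → attenuation 2^(−4.087) = 0.05884.
Combined: 1.744 × 0.05884 = 0.1026 mrem/h.

0.103 mrem/h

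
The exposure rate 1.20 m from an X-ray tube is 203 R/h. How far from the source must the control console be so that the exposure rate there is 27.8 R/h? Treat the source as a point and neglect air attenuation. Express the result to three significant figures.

Applying the 1/r² law, d₂ = d₁·√(I₁/I₂).
I₁/I₂ = 203/27.8 = 7.302, so d₂ = 1.20 × √7.302 = 3.243 m.

3.24 m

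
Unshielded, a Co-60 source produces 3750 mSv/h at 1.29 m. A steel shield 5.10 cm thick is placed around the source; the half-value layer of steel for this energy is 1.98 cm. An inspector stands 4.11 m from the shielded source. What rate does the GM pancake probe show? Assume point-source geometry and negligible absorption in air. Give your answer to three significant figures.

Distance alone: 3750 × (1.29/4.11)² = 3750 × 0.09851 = 369.4 mSv/h.
Shield: 5.10/1.98 = 2.576 half-value layers → attenuation 2^(−2.576) = 0.1677.
Combined: 369.4 × 0.1677 = 61.95 mSv/h.

62.0 mSv/h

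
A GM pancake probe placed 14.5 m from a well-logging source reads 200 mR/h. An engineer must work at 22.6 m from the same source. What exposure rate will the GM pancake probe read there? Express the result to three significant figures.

82.3 mR/h

By the inverse-square law, scaling from 14.5 m to 22.6 m:
(14.5/22.6)² = 0.4116, so 200 × 0.4116 = 82.32 mR/h.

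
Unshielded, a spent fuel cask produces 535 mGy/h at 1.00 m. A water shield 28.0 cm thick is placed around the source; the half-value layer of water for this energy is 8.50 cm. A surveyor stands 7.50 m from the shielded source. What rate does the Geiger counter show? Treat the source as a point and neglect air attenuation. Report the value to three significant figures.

0.970 mGy/h

Distance alone: (1.00/7.50)² = 0.01778, so 535 × 0.01778 = 9.512 mGy/h.
Shield: 28.0/8.50 = 3.294 half-value layers → attenuation 2^(−3.294) = 0.1020.
Combined: 9.512 × 0.1020 = 0.9702 mGy/h.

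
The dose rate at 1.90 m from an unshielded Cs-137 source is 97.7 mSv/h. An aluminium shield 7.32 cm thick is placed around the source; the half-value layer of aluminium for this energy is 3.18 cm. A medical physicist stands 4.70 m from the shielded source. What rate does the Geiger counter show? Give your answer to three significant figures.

Distance alone: 97.7 × (1.90/4.70)² = 97.7 × 0.1634 = 15.96 mSv/h.
Shield: 7.32/3.18 = 2.302 half-value layers → attenuation 2^(−2.302) = 0.2028.
Combined: 15.96 × 0.2028 = 3.237 mSv/h.

3.24 mSv/h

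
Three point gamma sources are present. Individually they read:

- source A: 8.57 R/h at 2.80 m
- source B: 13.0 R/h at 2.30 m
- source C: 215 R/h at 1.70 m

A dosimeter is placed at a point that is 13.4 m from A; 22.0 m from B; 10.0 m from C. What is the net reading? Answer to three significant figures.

By superposition, sum each source's inverse-square contribution:
A: 8.57 × (2.80/13.4)² = 0.3742 R/h
B: 13.0 × (2.30/22.0)² = 0.1421 R/h
C: 215 × (1.70/10.0)² = 6.213 R/h
Total = 0.3742 + 0.1421 + 6.213 = 6.729 R/h.

6.73 R/h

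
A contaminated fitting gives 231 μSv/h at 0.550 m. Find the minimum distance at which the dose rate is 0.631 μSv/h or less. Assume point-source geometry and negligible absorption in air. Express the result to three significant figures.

10.5 m

Intensity scales as (d₁/d₂)², so d₂ = d₁·√(I₁/I₂).
I₁/I₂ = 231/0.631 = 366.1, so d₂ = 0.550 × √366.1 = 10.52 m.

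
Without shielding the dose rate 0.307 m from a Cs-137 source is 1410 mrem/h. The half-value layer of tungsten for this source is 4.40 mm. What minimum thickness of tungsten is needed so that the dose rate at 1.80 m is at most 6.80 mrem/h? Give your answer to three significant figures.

At 1.80 m, distance alone gives 1410 × (0.307/1.80)² = 1410 × 0.02909 = 41.02 mrem/h.
Further attenuation needed: 41.02/6.80 = 6.032.
n = log₂(6.032) = 2.593 half-value layers.
Thickness = 2.593 × 4.40 mm = 11.41 mm.

11.4 mm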